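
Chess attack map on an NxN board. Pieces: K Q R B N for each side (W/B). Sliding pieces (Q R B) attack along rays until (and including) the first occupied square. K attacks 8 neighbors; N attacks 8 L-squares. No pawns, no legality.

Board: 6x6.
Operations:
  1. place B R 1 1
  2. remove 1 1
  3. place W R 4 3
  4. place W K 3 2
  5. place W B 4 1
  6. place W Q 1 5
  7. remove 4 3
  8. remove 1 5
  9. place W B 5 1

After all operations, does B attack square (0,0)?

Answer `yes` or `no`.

Answer: no

Derivation:
Op 1: place BR@(1,1)
Op 2: remove (1,1)
Op 3: place WR@(4,3)
Op 4: place WK@(3,2)
Op 5: place WB@(4,1)
Op 6: place WQ@(1,5)
Op 7: remove (4,3)
Op 8: remove (1,5)
Op 9: place WB@(5,1)
Per-piece attacks for B:
B attacks (0,0): no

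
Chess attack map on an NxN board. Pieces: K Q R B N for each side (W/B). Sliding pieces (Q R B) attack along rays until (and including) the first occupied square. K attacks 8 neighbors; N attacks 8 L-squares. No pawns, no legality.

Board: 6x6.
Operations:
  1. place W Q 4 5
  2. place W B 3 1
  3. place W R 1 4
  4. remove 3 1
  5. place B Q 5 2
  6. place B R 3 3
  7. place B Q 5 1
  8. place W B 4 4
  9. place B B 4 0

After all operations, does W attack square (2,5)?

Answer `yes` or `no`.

Answer: yes

Derivation:
Op 1: place WQ@(4,5)
Op 2: place WB@(3,1)
Op 3: place WR@(1,4)
Op 4: remove (3,1)
Op 5: place BQ@(5,2)
Op 6: place BR@(3,3)
Op 7: place BQ@(5,1)
Op 8: place WB@(4,4)
Op 9: place BB@(4,0)
Per-piece attacks for W:
  WR@(1,4): attacks (1,5) (1,3) (1,2) (1,1) (1,0) (2,4) (3,4) (4,4) (0,4) [ray(1,0) blocked at (4,4)]
  WB@(4,4): attacks (5,5) (5,3) (3,5) (3,3) [ray(-1,-1) blocked at (3,3)]
  WQ@(4,5): attacks (4,4) (5,5) (3,5) (2,5) (1,5) (0,5) (5,4) (3,4) (2,3) (1,2) (0,1) [ray(0,-1) blocked at (4,4)]
W attacks (2,5): yes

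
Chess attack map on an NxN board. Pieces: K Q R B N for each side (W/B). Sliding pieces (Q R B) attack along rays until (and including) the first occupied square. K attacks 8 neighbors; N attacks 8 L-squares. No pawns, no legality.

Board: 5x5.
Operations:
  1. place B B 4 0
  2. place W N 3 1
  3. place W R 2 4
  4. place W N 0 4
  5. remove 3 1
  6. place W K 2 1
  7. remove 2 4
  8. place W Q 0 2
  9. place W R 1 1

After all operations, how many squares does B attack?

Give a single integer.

Answer: 4

Derivation:
Op 1: place BB@(4,0)
Op 2: place WN@(3,1)
Op 3: place WR@(2,4)
Op 4: place WN@(0,4)
Op 5: remove (3,1)
Op 6: place WK@(2,1)
Op 7: remove (2,4)
Op 8: place WQ@(0,2)
Op 9: place WR@(1,1)
Per-piece attacks for B:
  BB@(4,0): attacks (3,1) (2,2) (1,3) (0,4) [ray(-1,1) blocked at (0,4)]
Union (4 distinct): (0,4) (1,3) (2,2) (3,1)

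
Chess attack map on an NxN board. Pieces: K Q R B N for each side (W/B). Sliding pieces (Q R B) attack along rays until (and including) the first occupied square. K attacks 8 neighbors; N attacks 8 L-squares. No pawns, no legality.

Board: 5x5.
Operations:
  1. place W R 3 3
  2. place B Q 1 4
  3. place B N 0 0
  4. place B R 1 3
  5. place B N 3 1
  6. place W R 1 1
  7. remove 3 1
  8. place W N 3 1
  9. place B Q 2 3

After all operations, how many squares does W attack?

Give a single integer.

Answer: 10

Derivation:
Op 1: place WR@(3,3)
Op 2: place BQ@(1,4)
Op 3: place BN@(0,0)
Op 4: place BR@(1,3)
Op 5: place BN@(3,1)
Op 6: place WR@(1,1)
Op 7: remove (3,1)
Op 8: place WN@(3,1)
Op 9: place BQ@(2,3)
Per-piece attacks for W:
  WR@(1,1): attacks (1,2) (1,3) (1,0) (2,1) (3,1) (0,1) [ray(0,1) blocked at (1,3); ray(1,0) blocked at (3,1)]
  WN@(3,1): attacks (4,3) (2,3) (1,2) (1,0)
  WR@(3,3): attacks (3,4) (3,2) (3,1) (4,3) (2,3) [ray(0,-1) blocked at (3,1); ray(-1,0) blocked at (2,3)]
Union (10 distinct): (0,1) (1,0) (1,2) (1,3) (2,1) (2,3) (3,1) (3,2) (3,4) (4,3)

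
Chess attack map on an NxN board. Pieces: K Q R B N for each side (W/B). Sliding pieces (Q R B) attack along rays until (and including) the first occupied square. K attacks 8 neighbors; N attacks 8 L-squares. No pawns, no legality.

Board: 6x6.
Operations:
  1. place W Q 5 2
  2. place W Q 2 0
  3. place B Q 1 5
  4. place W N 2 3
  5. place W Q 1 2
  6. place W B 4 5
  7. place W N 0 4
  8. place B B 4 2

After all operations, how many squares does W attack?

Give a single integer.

Op 1: place WQ@(5,2)
Op 2: place WQ@(2,0)
Op 3: place BQ@(1,5)
Op 4: place WN@(2,3)
Op 5: place WQ@(1,2)
Op 6: place WB@(4,5)
Op 7: place WN@(0,4)
Op 8: place BB@(4,2)
Per-piece attacks for W:
  WN@(0,4): attacks (2,5) (1,2) (2,3)
  WQ@(1,2): attacks (1,3) (1,4) (1,5) (1,1) (1,0) (2,2) (3,2) (4,2) (0,2) (2,3) (2,1) (3,0) (0,3) (0,1) [ray(0,1) blocked at (1,5); ray(1,0) blocked at (4,2); ray(1,1) blocked at (2,3)]
  WQ@(2,0): attacks (2,1) (2,2) (2,3) (3,0) (4,0) (5,0) (1,0) (0,0) (3,1) (4,2) (1,1) (0,2) [ray(0,1) blocked at (2,3); ray(1,1) blocked at (4,2)]
  WN@(2,3): attacks (3,5) (4,4) (1,5) (0,4) (3,1) (4,2) (1,1) (0,2)
  WB@(4,5): attacks (5,4) (3,4) (2,3) [ray(-1,-1) blocked at (2,3)]
  WQ@(5,2): attacks (5,3) (5,4) (5,5) (5,1) (5,0) (4,2) (4,3) (3,4) (2,5) (4,1) (3,0) [ray(-1,0) blocked at (4,2)]
Union (30 distinct): (0,0) (0,1) (0,2) (0,3) (0,4) (1,0) (1,1) (1,2) (1,3) (1,4) (1,5) (2,1) (2,2) (2,3) (2,5) (3,0) (3,1) (3,2) (3,4) (3,5) (4,0) (4,1) (4,2) (4,3) (4,4) (5,0) (5,1) (5,3) (5,4) (5,5)

Answer: 30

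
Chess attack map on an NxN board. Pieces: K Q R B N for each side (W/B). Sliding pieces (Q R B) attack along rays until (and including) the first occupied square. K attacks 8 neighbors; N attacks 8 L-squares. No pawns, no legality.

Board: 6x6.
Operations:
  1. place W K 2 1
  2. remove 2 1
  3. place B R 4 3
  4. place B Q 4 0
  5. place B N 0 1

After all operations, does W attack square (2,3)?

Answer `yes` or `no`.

Answer: no

Derivation:
Op 1: place WK@(2,1)
Op 2: remove (2,1)
Op 3: place BR@(4,3)
Op 4: place BQ@(4,0)
Op 5: place BN@(0,1)
Per-piece attacks for W:
W attacks (2,3): no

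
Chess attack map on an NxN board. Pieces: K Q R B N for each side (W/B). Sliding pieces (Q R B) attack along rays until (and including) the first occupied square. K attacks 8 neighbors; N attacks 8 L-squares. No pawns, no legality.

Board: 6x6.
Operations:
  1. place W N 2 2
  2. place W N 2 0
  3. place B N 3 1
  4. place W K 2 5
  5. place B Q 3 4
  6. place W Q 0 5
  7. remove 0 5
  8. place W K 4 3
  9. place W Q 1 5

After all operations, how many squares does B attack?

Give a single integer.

Op 1: place WN@(2,2)
Op 2: place WN@(2,0)
Op 3: place BN@(3,1)
Op 4: place WK@(2,5)
Op 5: place BQ@(3,4)
Op 6: place WQ@(0,5)
Op 7: remove (0,5)
Op 8: place WK@(4,3)
Op 9: place WQ@(1,5)
Per-piece attacks for B:
  BN@(3,1): attacks (4,3) (5,2) (2,3) (1,2) (5,0) (1,0)
  BQ@(3,4): attacks (3,5) (3,3) (3,2) (3,1) (4,4) (5,4) (2,4) (1,4) (0,4) (4,5) (4,3) (2,5) (2,3) (1,2) (0,1) [ray(0,-1) blocked at (3,1); ray(1,-1) blocked at (4,3); ray(-1,1) blocked at (2,5)]
Union (18 distinct): (0,1) (0,4) (1,0) (1,2) (1,4) (2,3) (2,4) (2,5) (3,1) (3,2) (3,3) (3,5) (4,3) (4,4) (4,5) (5,0) (5,2) (5,4)

Answer: 18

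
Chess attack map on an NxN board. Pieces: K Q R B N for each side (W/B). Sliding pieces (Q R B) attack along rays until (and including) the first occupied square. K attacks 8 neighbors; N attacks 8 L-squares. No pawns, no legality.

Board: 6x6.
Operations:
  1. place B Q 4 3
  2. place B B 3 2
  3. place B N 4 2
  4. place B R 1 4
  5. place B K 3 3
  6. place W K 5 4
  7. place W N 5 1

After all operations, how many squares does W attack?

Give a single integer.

Answer: 7

Derivation:
Op 1: place BQ@(4,3)
Op 2: place BB@(3,2)
Op 3: place BN@(4,2)
Op 4: place BR@(1,4)
Op 5: place BK@(3,3)
Op 6: place WK@(5,4)
Op 7: place WN@(5,1)
Per-piece attacks for W:
  WN@(5,1): attacks (4,3) (3,2) (3,0)
  WK@(5,4): attacks (5,5) (5,3) (4,4) (4,5) (4,3)
Union (7 distinct): (3,0) (3,2) (4,3) (4,4) (4,5) (5,3) (5,5)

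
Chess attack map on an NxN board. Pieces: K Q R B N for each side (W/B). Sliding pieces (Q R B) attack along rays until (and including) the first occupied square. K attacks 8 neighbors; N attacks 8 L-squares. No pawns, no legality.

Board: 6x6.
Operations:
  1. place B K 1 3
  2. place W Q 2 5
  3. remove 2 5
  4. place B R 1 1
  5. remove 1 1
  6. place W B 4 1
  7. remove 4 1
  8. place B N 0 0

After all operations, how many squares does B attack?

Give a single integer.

Op 1: place BK@(1,3)
Op 2: place WQ@(2,5)
Op 3: remove (2,5)
Op 4: place BR@(1,1)
Op 5: remove (1,1)
Op 6: place WB@(4,1)
Op 7: remove (4,1)
Op 8: place BN@(0,0)
Per-piece attacks for B:
  BN@(0,0): attacks (1,2) (2,1)
  BK@(1,3): attacks (1,4) (1,2) (2,3) (0,3) (2,4) (2,2) (0,4) (0,2)
Union (9 distinct): (0,2) (0,3) (0,4) (1,2) (1,4) (2,1) (2,2) (2,3) (2,4)

Answer: 9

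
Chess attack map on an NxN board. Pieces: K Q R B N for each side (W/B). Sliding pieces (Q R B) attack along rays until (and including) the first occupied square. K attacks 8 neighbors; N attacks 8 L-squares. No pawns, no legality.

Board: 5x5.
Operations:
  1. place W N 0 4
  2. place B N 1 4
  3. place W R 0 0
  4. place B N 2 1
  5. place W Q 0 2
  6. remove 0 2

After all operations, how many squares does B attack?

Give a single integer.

Op 1: place WN@(0,4)
Op 2: place BN@(1,4)
Op 3: place WR@(0,0)
Op 4: place BN@(2,1)
Op 5: place WQ@(0,2)
Op 6: remove (0,2)
Per-piece attacks for B:
  BN@(1,4): attacks (2,2) (3,3) (0,2)
  BN@(2,1): attacks (3,3) (4,2) (1,3) (0,2) (4,0) (0,0)
Union (7 distinct): (0,0) (0,2) (1,3) (2,2) (3,3) (4,0) (4,2)

Answer: 7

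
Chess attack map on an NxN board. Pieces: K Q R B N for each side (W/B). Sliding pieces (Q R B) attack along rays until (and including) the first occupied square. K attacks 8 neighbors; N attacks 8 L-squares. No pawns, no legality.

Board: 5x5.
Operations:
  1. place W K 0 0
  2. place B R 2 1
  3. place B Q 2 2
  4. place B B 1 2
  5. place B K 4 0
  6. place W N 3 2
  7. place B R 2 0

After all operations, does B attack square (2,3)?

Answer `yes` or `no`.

Op 1: place WK@(0,0)
Op 2: place BR@(2,1)
Op 3: place BQ@(2,2)
Op 4: place BB@(1,2)
Op 5: place BK@(4,0)
Op 6: place WN@(3,2)
Op 7: place BR@(2,0)
Per-piece attacks for B:
  BB@(1,2): attacks (2,3) (3,4) (2,1) (0,3) (0,1) [ray(1,-1) blocked at (2,1)]
  BR@(2,0): attacks (2,1) (3,0) (4,0) (1,0) (0,0) [ray(0,1) blocked at (2,1); ray(1,0) blocked at (4,0); ray(-1,0) blocked at (0,0)]
  BR@(2,1): attacks (2,2) (2,0) (3,1) (4,1) (1,1) (0,1) [ray(0,1) blocked at (2,2); ray(0,-1) blocked at (2,0)]
  BQ@(2,2): attacks (2,3) (2,4) (2,1) (3,2) (1,2) (3,3) (4,4) (3,1) (4,0) (1,3) (0,4) (1,1) (0,0) [ray(0,-1) blocked at (2,1); ray(1,0) blocked at (3,2); ray(-1,0) blocked at (1,2); ray(1,-1) blocked at (4,0); ray(-1,-1) blocked at (0,0)]
  BK@(4,0): attacks (4,1) (3,0) (3,1)
B attacks (2,3): yes

Answer: yes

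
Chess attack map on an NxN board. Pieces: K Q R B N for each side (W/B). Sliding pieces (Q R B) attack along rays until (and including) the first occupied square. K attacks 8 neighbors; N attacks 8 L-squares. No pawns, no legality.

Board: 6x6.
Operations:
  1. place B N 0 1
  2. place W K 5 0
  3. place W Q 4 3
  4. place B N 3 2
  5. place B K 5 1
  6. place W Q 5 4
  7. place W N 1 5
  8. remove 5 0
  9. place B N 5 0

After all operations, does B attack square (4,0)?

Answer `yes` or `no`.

Op 1: place BN@(0,1)
Op 2: place WK@(5,0)
Op 3: place WQ@(4,3)
Op 4: place BN@(3,2)
Op 5: place BK@(5,1)
Op 6: place WQ@(5,4)
Op 7: place WN@(1,5)
Op 8: remove (5,0)
Op 9: place BN@(5,0)
Per-piece attacks for B:
  BN@(0,1): attacks (1,3) (2,2) (2,0)
  BN@(3,2): attacks (4,4) (5,3) (2,4) (1,3) (4,0) (5,1) (2,0) (1,1)
  BN@(5,0): attacks (4,2) (3,1)
  BK@(5,1): attacks (5,2) (5,0) (4,1) (4,2) (4,0)
B attacks (4,0): yes

Answer: yes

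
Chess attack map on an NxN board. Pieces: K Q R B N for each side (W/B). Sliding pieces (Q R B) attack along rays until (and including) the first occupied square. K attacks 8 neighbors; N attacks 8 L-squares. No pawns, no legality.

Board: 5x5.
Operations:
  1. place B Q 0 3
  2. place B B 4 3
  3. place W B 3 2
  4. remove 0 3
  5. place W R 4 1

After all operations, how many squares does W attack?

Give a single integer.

Answer: 11

Derivation:
Op 1: place BQ@(0,3)
Op 2: place BB@(4,3)
Op 3: place WB@(3,2)
Op 4: remove (0,3)
Op 5: place WR@(4,1)
Per-piece attacks for W:
  WB@(3,2): attacks (4,3) (4,1) (2,3) (1,4) (2,1) (1,0) [ray(1,1) blocked at (4,3); ray(1,-1) blocked at (4,1)]
  WR@(4,1): attacks (4,2) (4,3) (4,0) (3,1) (2,1) (1,1) (0,1) [ray(0,1) blocked at (4,3)]
Union (11 distinct): (0,1) (1,0) (1,1) (1,4) (2,1) (2,3) (3,1) (4,0) (4,1) (4,2) (4,3)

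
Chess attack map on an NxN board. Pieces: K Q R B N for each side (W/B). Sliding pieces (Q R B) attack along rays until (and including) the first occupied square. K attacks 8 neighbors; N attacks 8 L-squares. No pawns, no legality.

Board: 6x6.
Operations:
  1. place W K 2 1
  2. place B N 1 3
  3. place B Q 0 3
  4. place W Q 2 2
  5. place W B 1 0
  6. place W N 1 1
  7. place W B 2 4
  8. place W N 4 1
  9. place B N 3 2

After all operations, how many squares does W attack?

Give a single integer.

Answer: 24

Derivation:
Op 1: place WK@(2,1)
Op 2: place BN@(1,3)
Op 3: place BQ@(0,3)
Op 4: place WQ@(2,2)
Op 5: place WB@(1,0)
Op 6: place WN@(1,1)
Op 7: place WB@(2,4)
Op 8: place WN@(4,1)
Op 9: place BN@(3,2)
Per-piece attacks for W:
  WB@(1,0): attacks (2,1) (0,1) [ray(1,1) blocked at (2,1)]
  WN@(1,1): attacks (2,3) (3,2) (0,3) (3,0)
  WK@(2,1): attacks (2,2) (2,0) (3,1) (1,1) (3,2) (3,0) (1,2) (1,0)
  WQ@(2,2): attacks (2,3) (2,4) (2,1) (3,2) (1,2) (0,2) (3,3) (4,4) (5,5) (3,1) (4,0) (1,3) (1,1) [ray(0,1) blocked at (2,4); ray(0,-1) blocked at (2,1); ray(1,0) blocked at (3,2); ray(-1,1) blocked at (1,3); ray(-1,-1) blocked at (1,1)]
  WB@(2,4): attacks (3,5) (3,3) (4,2) (5,1) (1,5) (1,3) [ray(-1,-1) blocked at (1,3)]
  WN@(4,1): attacks (5,3) (3,3) (2,2) (2,0)
Union (24 distinct): (0,1) (0,2) (0,3) (1,0) (1,1) (1,2) (1,3) (1,5) (2,0) (2,1) (2,2) (2,3) (2,4) (3,0) (3,1) (3,2) (3,3) (3,5) (4,0) (4,2) (4,4) (5,1) (5,3) (5,5)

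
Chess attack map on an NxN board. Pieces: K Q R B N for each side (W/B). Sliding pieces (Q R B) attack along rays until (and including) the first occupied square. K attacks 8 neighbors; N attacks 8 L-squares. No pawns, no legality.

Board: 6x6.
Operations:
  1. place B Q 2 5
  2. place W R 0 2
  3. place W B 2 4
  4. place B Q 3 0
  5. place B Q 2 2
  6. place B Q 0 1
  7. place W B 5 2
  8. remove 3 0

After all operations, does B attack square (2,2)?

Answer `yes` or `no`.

Answer: no

Derivation:
Op 1: place BQ@(2,5)
Op 2: place WR@(0,2)
Op 3: place WB@(2,4)
Op 4: place BQ@(3,0)
Op 5: place BQ@(2,2)
Op 6: place BQ@(0,1)
Op 7: place WB@(5,2)
Op 8: remove (3,0)
Per-piece attacks for B:
  BQ@(0,1): attacks (0,2) (0,0) (1,1) (2,1) (3,1) (4,1) (5,1) (1,2) (2,3) (3,4) (4,5) (1,0) [ray(0,1) blocked at (0,2)]
  BQ@(2,2): attacks (2,3) (2,4) (2,1) (2,0) (3,2) (4,2) (5,2) (1,2) (0,2) (3,3) (4,4) (5,5) (3,1) (4,0) (1,3) (0,4) (1,1) (0,0) [ray(0,1) blocked at (2,4); ray(1,0) blocked at (5,2); ray(-1,0) blocked at (0,2)]
  BQ@(2,5): attacks (2,4) (3,5) (4,5) (5,5) (1,5) (0,5) (3,4) (4,3) (5,2) (1,4) (0,3) [ray(0,-1) blocked at (2,4); ray(1,-1) blocked at (5,2)]
B attacks (2,2): no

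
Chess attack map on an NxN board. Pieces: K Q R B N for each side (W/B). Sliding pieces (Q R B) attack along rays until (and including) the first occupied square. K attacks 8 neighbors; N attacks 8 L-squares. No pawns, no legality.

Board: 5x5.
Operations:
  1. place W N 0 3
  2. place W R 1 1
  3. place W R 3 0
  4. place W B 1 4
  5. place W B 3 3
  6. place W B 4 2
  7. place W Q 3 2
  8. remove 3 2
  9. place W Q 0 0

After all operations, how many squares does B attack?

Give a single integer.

Answer: 0

Derivation:
Op 1: place WN@(0,3)
Op 2: place WR@(1,1)
Op 3: place WR@(3,0)
Op 4: place WB@(1,4)
Op 5: place WB@(3,3)
Op 6: place WB@(4,2)
Op 7: place WQ@(3,2)
Op 8: remove (3,2)
Op 9: place WQ@(0,0)
Per-piece attacks for B:
Union (0 distinct): (none)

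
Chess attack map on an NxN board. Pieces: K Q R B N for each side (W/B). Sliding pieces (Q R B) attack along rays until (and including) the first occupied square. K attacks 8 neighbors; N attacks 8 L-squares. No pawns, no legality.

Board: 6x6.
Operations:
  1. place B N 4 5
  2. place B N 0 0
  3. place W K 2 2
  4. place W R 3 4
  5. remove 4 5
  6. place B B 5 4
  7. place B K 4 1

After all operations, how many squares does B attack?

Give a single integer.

Answer: 13

Derivation:
Op 1: place BN@(4,5)
Op 2: place BN@(0,0)
Op 3: place WK@(2,2)
Op 4: place WR@(3,4)
Op 5: remove (4,5)
Op 6: place BB@(5,4)
Op 7: place BK@(4,1)
Per-piece attacks for B:
  BN@(0,0): attacks (1,2) (2,1)
  BK@(4,1): attacks (4,2) (4,0) (5,1) (3,1) (5,2) (5,0) (3,2) (3,0)
  BB@(5,4): attacks (4,5) (4,3) (3,2) (2,1) (1,0)
Union (13 distinct): (1,0) (1,2) (2,1) (3,0) (3,1) (3,2) (4,0) (4,2) (4,3) (4,5) (5,0) (5,1) (5,2)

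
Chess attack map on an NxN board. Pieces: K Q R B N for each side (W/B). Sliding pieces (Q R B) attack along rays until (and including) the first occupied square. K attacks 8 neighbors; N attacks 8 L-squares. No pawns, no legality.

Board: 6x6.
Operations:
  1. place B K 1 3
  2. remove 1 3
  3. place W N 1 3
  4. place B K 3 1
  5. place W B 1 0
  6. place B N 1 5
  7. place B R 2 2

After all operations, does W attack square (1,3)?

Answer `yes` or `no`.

Op 1: place BK@(1,3)
Op 2: remove (1,3)
Op 3: place WN@(1,3)
Op 4: place BK@(3,1)
Op 5: place WB@(1,0)
Op 6: place BN@(1,5)
Op 7: place BR@(2,2)
Per-piece attacks for W:
  WB@(1,0): attacks (2,1) (3,2) (4,3) (5,4) (0,1)
  WN@(1,3): attacks (2,5) (3,4) (0,5) (2,1) (3,2) (0,1)
W attacks (1,3): no

Answer: no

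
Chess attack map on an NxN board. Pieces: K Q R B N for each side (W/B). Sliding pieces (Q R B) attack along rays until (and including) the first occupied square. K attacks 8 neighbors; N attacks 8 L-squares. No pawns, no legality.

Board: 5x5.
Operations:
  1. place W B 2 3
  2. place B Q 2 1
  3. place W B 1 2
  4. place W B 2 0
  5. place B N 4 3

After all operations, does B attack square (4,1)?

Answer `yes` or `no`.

Answer: yes

Derivation:
Op 1: place WB@(2,3)
Op 2: place BQ@(2,1)
Op 3: place WB@(1,2)
Op 4: place WB@(2,0)
Op 5: place BN@(4,3)
Per-piece attacks for B:
  BQ@(2,1): attacks (2,2) (2,3) (2,0) (3,1) (4,1) (1,1) (0,1) (3,2) (4,3) (3,0) (1,2) (1,0) [ray(0,1) blocked at (2,3); ray(0,-1) blocked at (2,0); ray(1,1) blocked at (4,3); ray(-1,1) blocked at (1,2)]
  BN@(4,3): attacks (2,4) (3,1) (2,2)
B attacks (4,1): yes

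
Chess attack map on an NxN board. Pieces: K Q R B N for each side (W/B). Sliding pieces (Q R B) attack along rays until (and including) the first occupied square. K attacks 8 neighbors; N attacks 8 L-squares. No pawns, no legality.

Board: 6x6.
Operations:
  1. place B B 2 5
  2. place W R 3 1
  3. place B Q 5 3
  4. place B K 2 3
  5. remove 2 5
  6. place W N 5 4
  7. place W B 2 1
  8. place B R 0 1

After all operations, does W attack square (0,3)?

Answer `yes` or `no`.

Op 1: place BB@(2,5)
Op 2: place WR@(3,1)
Op 3: place BQ@(5,3)
Op 4: place BK@(2,3)
Op 5: remove (2,5)
Op 6: place WN@(5,4)
Op 7: place WB@(2,1)
Op 8: place BR@(0,1)
Per-piece attacks for W:
  WB@(2,1): attacks (3,2) (4,3) (5,4) (3,0) (1,2) (0,3) (1,0) [ray(1,1) blocked at (5,4)]
  WR@(3,1): attacks (3,2) (3,3) (3,4) (3,5) (3,0) (4,1) (5,1) (2,1) [ray(-1,0) blocked at (2,1)]
  WN@(5,4): attacks (3,5) (4,2) (3,3)
W attacks (0,3): yes

Answer: yes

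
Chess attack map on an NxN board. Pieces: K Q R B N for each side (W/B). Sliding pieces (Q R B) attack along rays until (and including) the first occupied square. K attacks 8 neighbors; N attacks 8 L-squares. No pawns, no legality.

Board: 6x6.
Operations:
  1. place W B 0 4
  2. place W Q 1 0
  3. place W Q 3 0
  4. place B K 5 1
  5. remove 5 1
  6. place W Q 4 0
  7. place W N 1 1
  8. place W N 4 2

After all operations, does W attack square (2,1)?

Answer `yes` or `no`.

Answer: yes

Derivation:
Op 1: place WB@(0,4)
Op 2: place WQ@(1,0)
Op 3: place WQ@(3,0)
Op 4: place BK@(5,1)
Op 5: remove (5,1)
Op 6: place WQ@(4,0)
Op 7: place WN@(1,1)
Op 8: place WN@(4,2)
Per-piece attacks for W:
  WB@(0,4): attacks (1,5) (1,3) (2,2) (3,1) (4,0) [ray(1,-1) blocked at (4,0)]
  WQ@(1,0): attacks (1,1) (2,0) (3,0) (0,0) (2,1) (3,2) (4,3) (5,4) (0,1) [ray(0,1) blocked at (1,1); ray(1,0) blocked at (3,0)]
  WN@(1,1): attacks (2,3) (3,2) (0,3) (3,0)
  WQ@(3,0): attacks (3,1) (3,2) (3,3) (3,4) (3,5) (4,0) (2,0) (1,0) (4,1) (5,2) (2,1) (1,2) (0,3) [ray(1,0) blocked at (4,0); ray(-1,0) blocked at (1,0)]
  WQ@(4,0): attacks (4,1) (4,2) (5,0) (3,0) (5,1) (3,1) (2,2) (1,3) (0,4) [ray(0,1) blocked at (4,2); ray(-1,0) blocked at (3,0); ray(-1,1) blocked at (0,4)]
  WN@(4,2): attacks (5,4) (3,4) (2,3) (5,0) (3,0) (2,1)
W attacks (2,1): yes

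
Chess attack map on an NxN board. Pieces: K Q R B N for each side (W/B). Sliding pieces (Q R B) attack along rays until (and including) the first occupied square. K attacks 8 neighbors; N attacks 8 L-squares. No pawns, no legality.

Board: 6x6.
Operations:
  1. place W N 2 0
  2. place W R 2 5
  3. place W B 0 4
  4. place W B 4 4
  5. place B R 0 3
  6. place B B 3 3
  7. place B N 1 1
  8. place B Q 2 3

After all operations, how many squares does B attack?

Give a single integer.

Op 1: place WN@(2,0)
Op 2: place WR@(2,5)
Op 3: place WB@(0,4)
Op 4: place WB@(4,4)
Op 5: place BR@(0,3)
Op 6: place BB@(3,3)
Op 7: place BN@(1,1)
Op 8: place BQ@(2,3)
Per-piece attacks for B:
  BR@(0,3): attacks (0,4) (0,2) (0,1) (0,0) (1,3) (2,3) [ray(0,1) blocked at (0,4); ray(1,0) blocked at (2,3)]
  BN@(1,1): attacks (2,3) (3,2) (0,3) (3,0)
  BQ@(2,3): attacks (2,4) (2,5) (2,2) (2,1) (2,0) (3,3) (1,3) (0,3) (3,4) (4,5) (3,2) (4,1) (5,0) (1,4) (0,5) (1,2) (0,1) [ray(0,1) blocked at (2,5); ray(0,-1) blocked at (2,0); ray(1,0) blocked at (3,3); ray(-1,0) blocked at (0,3)]
  BB@(3,3): attacks (4,4) (4,2) (5,1) (2,4) (1,5) (2,2) (1,1) [ray(1,1) blocked at (4,4); ray(-1,-1) blocked at (1,1)]
Union (27 distinct): (0,0) (0,1) (0,2) (0,3) (0,4) (0,5) (1,1) (1,2) (1,3) (1,4) (1,5) (2,0) (2,1) (2,2) (2,3) (2,4) (2,5) (3,0) (3,2) (3,3) (3,4) (4,1) (4,2) (4,4) (4,5) (5,0) (5,1)

Answer: 27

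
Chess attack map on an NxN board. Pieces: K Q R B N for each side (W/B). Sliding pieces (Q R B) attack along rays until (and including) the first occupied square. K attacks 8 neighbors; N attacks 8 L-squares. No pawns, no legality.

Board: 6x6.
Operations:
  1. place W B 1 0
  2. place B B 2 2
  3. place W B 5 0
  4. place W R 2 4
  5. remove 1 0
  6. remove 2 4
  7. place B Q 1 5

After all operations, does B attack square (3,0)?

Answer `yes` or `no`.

Answer: no

Derivation:
Op 1: place WB@(1,0)
Op 2: place BB@(2,2)
Op 3: place WB@(5,0)
Op 4: place WR@(2,4)
Op 5: remove (1,0)
Op 6: remove (2,4)
Op 7: place BQ@(1,5)
Per-piece attacks for B:
  BQ@(1,5): attacks (1,4) (1,3) (1,2) (1,1) (1,0) (2,5) (3,5) (4,5) (5,5) (0,5) (2,4) (3,3) (4,2) (5,1) (0,4)
  BB@(2,2): attacks (3,3) (4,4) (5,5) (3,1) (4,0) (1,3) (0,4) (1,1) (0,0)
B attacks (3,0): no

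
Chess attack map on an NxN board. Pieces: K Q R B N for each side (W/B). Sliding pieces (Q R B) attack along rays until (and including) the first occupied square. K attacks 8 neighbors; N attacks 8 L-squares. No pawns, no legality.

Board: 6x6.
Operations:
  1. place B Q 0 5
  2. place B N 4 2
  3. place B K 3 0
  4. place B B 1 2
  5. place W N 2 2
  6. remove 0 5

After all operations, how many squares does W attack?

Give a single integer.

Answer: 8

Derivation:
Op 1: place BQ@(0,5)
Op 2: place BN@(4,2)
Op 3: place BK@(3,0)
Op 4: place BB@(1,2)
Op 5: place WN@(2,2)
Op 6: remove (0,5)
Per-piece attacks for W:
  WN@(2,2): attacks (3,4) (4,3) (1,4) (0,3) (3,0) (4,1) (1,0) (0,1)
Union (8 distinct): (0,1) (0,3) (1,0) (1,4) (3,0) (3,4) (4,1) (4,3)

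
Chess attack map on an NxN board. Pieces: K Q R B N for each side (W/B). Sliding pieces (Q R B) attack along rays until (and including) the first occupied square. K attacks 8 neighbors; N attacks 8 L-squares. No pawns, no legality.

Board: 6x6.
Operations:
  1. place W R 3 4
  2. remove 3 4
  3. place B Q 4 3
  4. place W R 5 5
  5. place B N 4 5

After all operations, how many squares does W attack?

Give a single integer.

Answer: 6

Derivation:
Op 1: place WR@(3,4)
Op 2: remove (3,4)
Op 3: place BQ@(4,3)
Op 4: place WR@(5,5)
Op 5: place BN@(4,5)
Per-piece attacks for W:
  WR@(5,5): attacks (5,4) (5,3) (5,2) (5,1) (5,0) (4,5) [ray(-1,0) blocked at (4,5)]
Union (6 distinct): (4,5) (5,0) (5,1) (5,2) (5,3) (5,4)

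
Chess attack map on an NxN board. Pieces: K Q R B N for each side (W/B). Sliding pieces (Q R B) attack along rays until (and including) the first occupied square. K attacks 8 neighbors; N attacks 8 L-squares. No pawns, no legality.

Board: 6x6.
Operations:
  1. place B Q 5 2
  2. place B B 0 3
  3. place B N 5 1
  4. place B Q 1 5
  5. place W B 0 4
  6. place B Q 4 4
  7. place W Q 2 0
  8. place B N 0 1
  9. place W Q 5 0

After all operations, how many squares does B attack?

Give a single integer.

Answer: 28

Derivation:
Op 1: place BQ@(5,2)
Op 2: place BB@(0,3)
Op 3: place BN@(5,1)
Op 4: place BQ@(1,5)
Op 5: place WB@(0,4)
Op 6: place BQ@(4,4)
Op 7: place WQ@(2,0)
Op 8: place BN@(0,1)
Op 9: place WQ@(5,0)
Per-piece attacks for B:
  BN@(0,1): attacks (1,3) (2,2) (2,0)
  BB@(0,3): attacks (1,4) (2,5) (1,2) (2,1) (3,0)
  BQ@(1,5): attacks (1,4) (1,3) (1,2) (1,1) (1,0) (2,5) (3,5) (4,5) (5,5) (0,5) (2,4) (3,3) (4,2) (5,1) (0,4) [ray(1,-1) blocked at (5,1); ray(-1,-1) blocked at (0,4)]
  BQ@(4,4): attacks (4,5) (4,3) (4,2) (4,1) (4,0) (5,4) (3,4) (2,4) (1,4) (0,4) (5,5) (5,3) (3,5) (3,3) (2,2) (1,1) (0,0) [ray(-1,0) blocked at (0,4)]
  BN@(5,1): attacks (4,3) (3,2) (3,0)
  BQ@(5,2): attacks (5,3) (5,4) (5,5) (5,1) (4,2) (3,2) (2,2) (1,2) (0,2) (4,3) (3,4) (2,5) (4,1) (3,0) [ray(0,-1) blocked at (5,1)]
Union (28 distinct): (0,0) (0,2) (0,4) (0,5) (1,0) (1,1) (1,2) (1,3) (1,4) (2,0) (2,1) (2,2) (2,4) (2,5) (3,0) (3,2) (3,3) (3,4) (3,5) (4,0) (4,1) (4,2) (4,3) (4,5) (5,1) (5,3) (5,4) (5,5)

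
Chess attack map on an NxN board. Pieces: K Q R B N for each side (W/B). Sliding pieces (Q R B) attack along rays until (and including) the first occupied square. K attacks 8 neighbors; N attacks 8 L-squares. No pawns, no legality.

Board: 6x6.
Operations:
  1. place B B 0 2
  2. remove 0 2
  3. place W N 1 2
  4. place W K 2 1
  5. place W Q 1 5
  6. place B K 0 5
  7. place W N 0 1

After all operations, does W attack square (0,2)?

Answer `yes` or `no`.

Op 1: place BB@(0,2)
Op 2: remove (0,2)
Op 3: place WN@(1,2)
Op 4: place WK@(2,1)
Op 5: place WQ@(1,5)
Op 6: place BK@(0,5)
Op 7: place WN@(0,1)
Per-piece attacks for W:
  WN@(0,1): attacks (1,3) (2,2) (2,0)
  WN@(1,2): attacks (2,4) (3,3) (0,4) (2,0) (3,1) (0,0)
  WQ@(1,5): attacks (1,4) (1,3) (1,2) (2,5) (3,5) (4,5) (5,5) (0,5) (2,4) (3,3) (4,2) (5,1) (0,4) [ray(0,-1) blocked at (1,2); ray(-1,0) blocked at (0,5)]
  WK@(2,1): attacks (2,2) (2,0) (3,1) (1,1) (3,2) (3,0) (1,2) (1,0)
W attacks (0,2): no

Answer: no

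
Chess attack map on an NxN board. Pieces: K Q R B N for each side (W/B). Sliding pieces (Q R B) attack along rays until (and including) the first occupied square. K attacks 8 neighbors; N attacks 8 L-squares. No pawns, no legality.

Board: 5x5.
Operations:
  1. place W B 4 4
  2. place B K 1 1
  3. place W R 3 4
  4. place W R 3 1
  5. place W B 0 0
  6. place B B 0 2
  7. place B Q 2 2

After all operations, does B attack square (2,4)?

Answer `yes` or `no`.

Op 1: place WB@(4,4)
Op 2: place BK@(1,1)
Op 3: place WR@(3,4)
Op 4: place WR@(3,1)
Op 5: place WB@(0,0)
Op 6: place BB@(0,2)
Op 7: place BQ@(2,2)
Per-piece attacks for B:
  BB@(0,2): attacks (1,3) (2,4) (1,1) [ray(1,-1) blocked at (1,1)]
  BK@(1,1): attacks (1,2) (1,0) (2,1) (0,1) (2,2) (2,0) (0,2) (0,0)
  BQ@(2,2): attacks (2,3) (2,4) (2,1) (2,0) (3,2) (4,2) (1,2) (0,2) (3,3) (4,4) (3,1) (1,3) (0,4) (1,1) [ray(-1,0) blocked at (0,2); ray(1,1) blocked at (4,4); ray(1,-1) blocked at (3,1); ray(-1,-1) blocked at (1,1)]
B attacks (2,4): yes

Answer: yes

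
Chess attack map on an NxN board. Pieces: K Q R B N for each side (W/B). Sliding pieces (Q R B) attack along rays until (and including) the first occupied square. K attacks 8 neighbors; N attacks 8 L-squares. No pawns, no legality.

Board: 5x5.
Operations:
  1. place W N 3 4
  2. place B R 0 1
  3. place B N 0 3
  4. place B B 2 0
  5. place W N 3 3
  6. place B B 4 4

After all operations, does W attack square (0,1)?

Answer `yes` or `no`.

Answer: no

Derivation:
Op 1: place WN@(3,4)
Op 2: place BR@(0,1)
Op 3: place BN@(0,3)
Op 4: place BB@(2,0)
Op 5: place WN@(3,3)
Op 6: place BB@(4,4)
Per-piece attacks for W:
  WN@(3,3): attacks (1,4) (4,1) (2,1) (1,2)
  WN@(3,4): attacks (4,2) (2,2) (1,3)
W attacks (0,1): no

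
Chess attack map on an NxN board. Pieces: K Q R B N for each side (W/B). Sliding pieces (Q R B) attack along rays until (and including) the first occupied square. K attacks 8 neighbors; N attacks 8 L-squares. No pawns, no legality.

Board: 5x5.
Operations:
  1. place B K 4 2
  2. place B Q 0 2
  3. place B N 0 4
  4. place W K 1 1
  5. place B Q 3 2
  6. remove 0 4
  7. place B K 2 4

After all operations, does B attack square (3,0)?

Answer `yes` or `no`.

Op 1: place BK@(4,2)
Op 2: place BQ@(0,2)
Op 3: place BN@(0,4)
Op 4: place WK@(1,1)
Op 5: place BQ@(3,2)
Op 6: remove (0,4)
Op 7: place BK@(2,4)
Per-piece attacks for B:
  BQ@(0,2): attacks (0,3) (0,4) (0,1) (0,0) (1,2) (2,2) (3,2) (1,3) (2,4) (1,1) [ray(1,0) blocked at (3,2); ray(1,1) blocked at (2,4); ray(1,-1) blocked at (1,1)]
  BK@(2,4): attacks (2,3) (3,4) (1,4) (3,3) (1,3)
  BQ@(3,2): attacks (3,3) (3,4) (3,1) (3,0) (4,2) (2,2) (1,2) (0,2) (4,3) (4,1) (2,3) (1,4) (2,1) (1,0) [ray(1,0) blocked at (4,2); ray(-1,0) blocked at (0,2)]
  BK@(4,2): attacks (4,3) (4,1) (3,2) (3,3) (3,1)
B attacks (3,0): yes

Answer: yes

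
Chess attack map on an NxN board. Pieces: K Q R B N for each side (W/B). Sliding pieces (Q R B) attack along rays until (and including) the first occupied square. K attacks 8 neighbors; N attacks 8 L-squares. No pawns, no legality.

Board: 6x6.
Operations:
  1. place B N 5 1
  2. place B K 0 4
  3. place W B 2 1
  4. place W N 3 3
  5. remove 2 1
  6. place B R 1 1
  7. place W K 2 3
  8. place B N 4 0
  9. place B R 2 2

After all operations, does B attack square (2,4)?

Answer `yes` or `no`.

Op 1: place BN@(5,1)
Op 2: place BK@(0,4)
Op 3: place WB@(2,1)
Op 4: place WN@(3,3)
Op 5: remove (2,1)
Op 6: place BR@(1,1)
Op 7: place WK@(2,3)
Op 8: place BN@(4,0)
Op 9: place BR@(2,2)
Per-piece attacks for B:
  BK@(0,4): attacks (0,5) (0,3) (1,4) (1,5) (1,3)
  BR@(1,1): attacks (1,2) (1,3) (1,4) (1,5) (1,0) (2,1) (3,1) (4,1) (5,1) (0,1) [ray(1,0) blocked at (5,1)]
  BR@(2,2): attacks (2,3) (2,1) (2,0) (3,2) (4,2) (5,2) (1,2) (0,2) [ray(0,1) blocked at (2,3)]
  BN@(4,0): attacks (5,2) (3,2) (2,1)
  BN@(5,1): attacks (4,3) (3,2) (3,0)
B attacks (2,4): no

Answer: no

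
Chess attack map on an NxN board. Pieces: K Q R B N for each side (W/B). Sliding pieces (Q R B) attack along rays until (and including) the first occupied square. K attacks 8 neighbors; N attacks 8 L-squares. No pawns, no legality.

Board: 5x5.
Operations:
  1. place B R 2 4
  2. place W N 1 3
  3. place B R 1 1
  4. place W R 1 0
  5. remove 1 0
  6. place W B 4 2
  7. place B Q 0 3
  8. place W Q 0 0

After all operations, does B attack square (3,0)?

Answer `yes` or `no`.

Answer: yes

Derivation:
Op 1: place BR@(2,4)
Op 2: place WN@(1,3)
Op 3: place BR@(1,1)
Op 4: place WR@(1,0)
Op 5: remove (1,0)
Op 6: place WB@(4,2)
Op 7: place BQ@(0,3)
Op 8: place WQ@(0,0)
Per-piece attacks for B:
  BQ@(0,3): attacks (0,4) (0,2) (0,1) (0,0) (1,3) (1,4) (1,2) (2,1) (3,0) [ray(0,-1) blocked at (0,0); ray(1,0) blocked at (1,3)]
  BR@(1,1): attacks (1,2) (1,3) (1,0) (2,1) (3,1) (4,1) (0,1) [ray(0,1) blocked at (1,3)]
  BR@(2,4): attacks (2,3) (2,2) (2,1) (2,0) (3,4) (4,4) (1,4) (0,4)
B attacks (3,0): yes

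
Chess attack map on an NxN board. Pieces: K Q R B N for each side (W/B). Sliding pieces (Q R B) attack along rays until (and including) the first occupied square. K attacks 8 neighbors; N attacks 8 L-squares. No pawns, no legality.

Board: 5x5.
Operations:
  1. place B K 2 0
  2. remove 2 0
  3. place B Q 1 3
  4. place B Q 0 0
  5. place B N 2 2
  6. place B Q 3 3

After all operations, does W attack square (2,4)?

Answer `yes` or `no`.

Op 1: place BK@(2,0)
Op 2: remove (2,0)
Op 3: place BQ@(1,3)
Op 4: place BQ@(0,0)
Op 5: place BN@(2,2)
Op 6: place BQ@(3,3)
Per-piece attacks for W:
W attacks (2,4): no

Answer: no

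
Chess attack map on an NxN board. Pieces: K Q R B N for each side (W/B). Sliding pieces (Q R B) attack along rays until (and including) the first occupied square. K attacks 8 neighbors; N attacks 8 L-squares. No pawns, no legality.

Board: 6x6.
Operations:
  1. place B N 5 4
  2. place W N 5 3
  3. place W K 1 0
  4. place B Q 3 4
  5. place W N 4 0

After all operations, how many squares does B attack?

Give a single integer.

Answer: 18

Derivation:
Op 1: place BN@(5,4)
Op 2: place WN@(5,3)
Op 3: place WK@(1,0)
Op 4: place BQ@(3,4)
Op 5: place WN@(4,0)
Per-piece attacks for B:
  BQ@(3,4): attacks (3,5) (3,3) (3,2) (3,1) (3,0) (4,4) (5,4) (2,4) (1,4) (0,4) (4,5) (4,3) (5,2) (2,5) (2,3) (1,2) (0,1) [ray(1,0) blocked at (5,4)]
  BN@(5,4): attacks (3,5) (4,2) (3,3)
Union (18 distinct): (0,1) (0,4) (1,2) (1,4) (2,3) (2,4) (2,5) (3,0) (3,1) (3,2) (3,3) (3,5) (4,2) (4,3) (4,4) (4,5) (5,2) (5,4)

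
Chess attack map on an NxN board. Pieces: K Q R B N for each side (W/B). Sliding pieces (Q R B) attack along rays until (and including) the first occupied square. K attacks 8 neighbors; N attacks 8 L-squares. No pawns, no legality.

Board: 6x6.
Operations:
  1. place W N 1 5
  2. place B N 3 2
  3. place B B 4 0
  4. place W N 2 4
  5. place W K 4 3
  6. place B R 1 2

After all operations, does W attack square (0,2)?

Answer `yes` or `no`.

Op 1: place WN@(1,5)
Op 2: place BN@(3,2)
Op 3: place BB@(4,0)
Op 4: place WN@(2,4)
Op 5: place WK@(4,3)
Op 6: place BR@(1,2)
Per-piece attacks for W:
  WN@(1,5): attacks (2,3) (3,4) (0,3)
  WN@(2,4): attacks (4,5) (0,5) (3,2) (4,3) (1,2) (0,3)
  WK@(4,3): attacks (4,4) (4,2) (5,3) (3,3) (5,4) (5,2) (3,4) (3,2)
W attacks (0,2): no

Answer: no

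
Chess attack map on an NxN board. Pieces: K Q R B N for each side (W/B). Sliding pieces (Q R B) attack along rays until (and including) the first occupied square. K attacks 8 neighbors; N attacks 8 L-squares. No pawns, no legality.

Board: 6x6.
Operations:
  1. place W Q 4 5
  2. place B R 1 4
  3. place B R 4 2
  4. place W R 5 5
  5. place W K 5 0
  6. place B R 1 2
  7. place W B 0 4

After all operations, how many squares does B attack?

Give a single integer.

Answer: 20

Derivation:
Op 1: place WQ@(4,5)
Op 2: place BR@(1,4)
Op 3: place BR@(4,2)
Op 4: place WR@(5,5)
Op 5: place WK@(5,0)
Op 6: place BR@(1,2)
Op 7: place WB@(0,4)
Per-piece attacks for B:
  BR@(1,2): attacks (1,3) (1,4) (1,1) (1,0) (2,2) (3,2) (4,2) (0,2) [ray(0,1) blocked at (1,4); ray(1,0) blocked at (4,2)]
  BR@(1,4): attacks (1,5) (1,3) (1,2) (2,4) (3,4) (4,4) (5,4) (0,4) [ray(0,-1) blocked at (1,2); ray(-1,0) blocked at (0,4)]
  BR@(4,2): attacks (4,3) (4,4) (4,5) (4,1) (4,0) (5,2) (3,2) (2,2) (1,2) [ray(0,1) blocked at (4,5); ray(-1,0) blocked at (1,2)]
Union (20 distinct): (0,2) (0,4) (1,0) (1,1) (1,2) (1,3) (1,4) (1,5) (2,2) (2,4) (3,2) (3,4) (4,0) (4,1) (4,2) (4,3) (4,4) (4,5) (5,2) (5,4)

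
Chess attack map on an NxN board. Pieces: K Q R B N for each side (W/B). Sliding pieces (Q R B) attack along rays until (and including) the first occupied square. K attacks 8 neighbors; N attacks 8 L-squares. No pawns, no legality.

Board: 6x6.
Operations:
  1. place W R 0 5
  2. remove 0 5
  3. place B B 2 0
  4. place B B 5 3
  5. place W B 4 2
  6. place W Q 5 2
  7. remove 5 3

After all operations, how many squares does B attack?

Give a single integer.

Answer: 4

Derivation:
Op 1: place WR@(0,5)
Op 2: remove (0,5)
Op 3: place BB@(2,0)
Op 4: place BB@(5,3)
Op 5: place WB@(4,2)
Op 6: place WQ@(5,2)
Op 7: remove (5,3)
Per-piece attacks for B:
  BB@(2,0): attacks (3,1) (4,2) (1,1) (0,2) [ray(1,1) blocked at (4,2)]
Union (4 distinct): (0,2) (1,1) (3,1) (4,2)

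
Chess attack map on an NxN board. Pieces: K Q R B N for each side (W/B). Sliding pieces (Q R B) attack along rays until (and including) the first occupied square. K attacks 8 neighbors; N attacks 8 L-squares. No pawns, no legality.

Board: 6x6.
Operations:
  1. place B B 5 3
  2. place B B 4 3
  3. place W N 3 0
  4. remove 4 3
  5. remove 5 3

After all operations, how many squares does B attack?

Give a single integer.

Op 1: place BB@(5,3)
Op 2: place BB@(4,3)
Op 3: place WN@(3,0)
Op 4: remove (4,3)
Op 5: remove (5,3)
Per-piece attacks for B:
Union (0 distinct): (none)

Answer: 0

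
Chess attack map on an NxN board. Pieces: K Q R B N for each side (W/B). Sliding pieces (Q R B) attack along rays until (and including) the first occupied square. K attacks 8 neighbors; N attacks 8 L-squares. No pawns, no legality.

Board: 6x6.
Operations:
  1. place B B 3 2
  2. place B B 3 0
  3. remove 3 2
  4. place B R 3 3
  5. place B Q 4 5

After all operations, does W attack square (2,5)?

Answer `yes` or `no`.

Op 1: place BB@(3,2)
Op 2: place BB@(3,0)
Op 3: remove (3,2)
Op 4: place BR@(3,3)
Op 5: place BQ@(4,5)
Per-piece attacks for W:
W attacks (2,5): no

Answer: no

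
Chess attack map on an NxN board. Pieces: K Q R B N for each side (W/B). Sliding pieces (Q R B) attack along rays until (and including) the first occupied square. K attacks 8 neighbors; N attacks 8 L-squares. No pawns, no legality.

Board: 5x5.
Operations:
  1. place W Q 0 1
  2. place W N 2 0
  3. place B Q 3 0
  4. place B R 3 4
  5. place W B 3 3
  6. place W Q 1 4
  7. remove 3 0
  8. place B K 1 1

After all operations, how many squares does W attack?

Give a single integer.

Op 1: place WQ@(0,1)
Op 2: place WN@(2,0)
Op 3: place BQ@(3,0)
Op 4: place BR@(3,4)
Op 5: place WB@(3,3)
Op 6: place WQ@(1,4)
Op 7: remove (3,0)
Op 8: place BK@(1,1)
Per-piece attacks for W:
  WQ@(0,1): attacks (0,2) (0,3) (0,4) (0,0) (1,1) (1,2) (2,3) (3,4) (1,0) [ray(1,0) blocked at (1,1); ray(1,1) blocked at (3,4)]
  WQ@(1,4): attacks (1,3) (1,2) (1,1) (2,4) (3,4) (0,4) (2,3) (3,2) (4,1) (0,3) [ray(0,-1) blocked at (1,1); ray(1,0) blocked at (3,4)]
  WN@(2,0): attacks (3,2) (4,1) (1,2) (0,1)
  WB@(3,3): attacks (4,4) (4,2) (2,4) (2,2) (1,1) [ray(-1,-1) blocked at (1,1)]
Union (17 distinct): (0,0) (0,1) (0,2) (0,3) (0,4) (1,0) (1,1) (1,2) (1,3) (2,2) (2,3) (2,4) (3,2) (3,4) (4,1) (4,2) (4,4)

Answer: 17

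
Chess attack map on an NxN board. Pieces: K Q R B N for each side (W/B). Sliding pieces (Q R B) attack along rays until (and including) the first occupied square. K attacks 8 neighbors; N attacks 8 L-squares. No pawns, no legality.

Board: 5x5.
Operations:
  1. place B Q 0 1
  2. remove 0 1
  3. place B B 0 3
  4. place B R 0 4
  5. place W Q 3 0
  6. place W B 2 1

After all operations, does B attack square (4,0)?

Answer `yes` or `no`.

Op 1: place BQ@(0,1)
Op 2: remove (0,1)
Op 3: place BB@(0,3)
Op 4: place BR@(0,4)
Op 5: place WQ@(3,0)
Op 6: place WB@(2,1)
Per-piece attacks for B:
  BB@(0,3): attacks (1,4) (1,2) (2,1) [ray(1,-1) blocked at (2,1)]
  BR@(0,4): attacks (0,3) (1,4) (2,4) (3,4) (4,4) [ray(0,-1) blocked at (0,3)]
B attacks (4,0): no

Answer: no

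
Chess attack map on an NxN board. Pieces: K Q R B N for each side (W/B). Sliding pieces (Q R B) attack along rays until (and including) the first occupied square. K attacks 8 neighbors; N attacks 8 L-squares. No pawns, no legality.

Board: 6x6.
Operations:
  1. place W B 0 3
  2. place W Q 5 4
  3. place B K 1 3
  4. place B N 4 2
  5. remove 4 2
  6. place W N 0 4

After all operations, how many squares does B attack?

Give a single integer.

Answer: 8

Derivation:
Op 1: place WB@(0,3)
Op 2: place WQ@(5,4)
Op 3: place BK@(1,3)
Op 4: place BN@(4,2)
Op 5: remove (4,2)
Op 6: place WN@(0,4)
Per-piece attacks for B:
  BK@(1,3): attacks (1,4) (1,2) (2,3) (0,3) (2,4) (2,2) (0,4) (0,2)
Union (8 distinct): (0,2) (0,3) (0,4) (1,2) (1,4) (2,2) (2,3) (2,4)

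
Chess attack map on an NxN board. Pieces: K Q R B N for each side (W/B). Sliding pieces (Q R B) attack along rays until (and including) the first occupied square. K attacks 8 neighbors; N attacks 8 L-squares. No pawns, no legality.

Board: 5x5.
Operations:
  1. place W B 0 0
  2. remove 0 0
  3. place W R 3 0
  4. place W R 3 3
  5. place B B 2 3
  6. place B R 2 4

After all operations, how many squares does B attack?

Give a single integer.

Op 1: place WB@(0,0)
Op 2: remove (0,0)
Op 3: place WR@(3,0)
Op 4: place WR@(3,3)
Op 5: place BB@(2,3)
Op 6: place BR@(2,4)
Per-piece attacks for B:
  BB@(2,3): attacks (3,4) (3,2) (4,1) (1,4) (1,2) (0,1)
  BR@(2,4): attacks (2,3) (3,4) (4,4) (1,4) (0,4) [ray(0,-1) blocked at (2,3)]
Union (9 distinct): (0,1) (0,4) (1,2) (1,4) (2,3) (3,2) (3,4) (4,1) (4,4)

Answer: 9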